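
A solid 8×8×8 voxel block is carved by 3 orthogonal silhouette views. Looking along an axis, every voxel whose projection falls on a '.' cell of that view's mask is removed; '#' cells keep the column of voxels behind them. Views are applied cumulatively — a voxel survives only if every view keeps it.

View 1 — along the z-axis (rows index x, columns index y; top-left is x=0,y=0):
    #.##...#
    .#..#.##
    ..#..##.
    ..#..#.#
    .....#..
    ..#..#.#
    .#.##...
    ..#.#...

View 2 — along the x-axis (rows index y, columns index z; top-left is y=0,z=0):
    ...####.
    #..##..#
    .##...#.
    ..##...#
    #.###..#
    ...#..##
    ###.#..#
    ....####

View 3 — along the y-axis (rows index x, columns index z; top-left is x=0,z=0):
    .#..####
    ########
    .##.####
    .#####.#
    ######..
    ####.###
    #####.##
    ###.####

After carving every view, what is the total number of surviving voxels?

73 voxels

initial block: 8^3 = 512
  1. axis=2 (XY plane), |mask|=23  ⇒  voxels=184
  2. axis=0 (YZ plane), |mask|=31  ⇒  voxels=86
  3. axis=1 (XZ plane), |mask|=52  ⇒  voxels=73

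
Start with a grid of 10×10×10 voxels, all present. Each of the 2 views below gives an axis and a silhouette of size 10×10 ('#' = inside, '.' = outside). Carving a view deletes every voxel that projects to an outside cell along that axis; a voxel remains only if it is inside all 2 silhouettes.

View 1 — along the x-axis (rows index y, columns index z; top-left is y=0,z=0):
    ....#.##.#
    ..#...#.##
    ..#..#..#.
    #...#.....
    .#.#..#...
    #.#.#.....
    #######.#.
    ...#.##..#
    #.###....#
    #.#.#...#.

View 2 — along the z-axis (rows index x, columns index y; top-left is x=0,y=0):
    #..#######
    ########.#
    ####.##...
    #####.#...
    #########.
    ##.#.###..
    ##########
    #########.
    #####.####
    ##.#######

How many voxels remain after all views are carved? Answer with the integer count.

before carving: 1000 voxels (10×10×10)
[1] x-view keeps 40 columns → grid now 400
[2] z-view keeps 81 columns → grid now 327

327 voxels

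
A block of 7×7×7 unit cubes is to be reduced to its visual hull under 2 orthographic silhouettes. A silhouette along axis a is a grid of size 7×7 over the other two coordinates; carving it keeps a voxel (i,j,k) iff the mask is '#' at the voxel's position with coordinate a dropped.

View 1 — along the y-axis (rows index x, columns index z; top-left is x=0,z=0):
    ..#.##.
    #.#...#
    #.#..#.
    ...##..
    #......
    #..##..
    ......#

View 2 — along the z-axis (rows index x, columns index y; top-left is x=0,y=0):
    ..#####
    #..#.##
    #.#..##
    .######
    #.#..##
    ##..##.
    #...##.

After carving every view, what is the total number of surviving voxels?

voxel count = 70

full grid |V| = 343
V1 y: intersect with XZ mask (16 set) -- 112 left
V2 z: intersect with XY mask (30 set) -- 70 left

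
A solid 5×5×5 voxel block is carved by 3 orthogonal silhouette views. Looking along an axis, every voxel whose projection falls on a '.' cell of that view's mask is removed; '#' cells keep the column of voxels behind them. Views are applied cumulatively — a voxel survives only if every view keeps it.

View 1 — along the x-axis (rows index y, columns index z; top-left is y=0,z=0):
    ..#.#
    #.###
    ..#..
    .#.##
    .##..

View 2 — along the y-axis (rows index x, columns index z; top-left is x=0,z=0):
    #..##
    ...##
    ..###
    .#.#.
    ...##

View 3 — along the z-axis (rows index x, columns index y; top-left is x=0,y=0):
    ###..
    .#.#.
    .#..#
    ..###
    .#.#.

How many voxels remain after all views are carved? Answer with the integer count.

voxel count = 19

before carving: 125 voxels (5×5×5)
step 1: project along x, AND mask (12/25) → |grid| = 60
step 2: project along y, AND mask (12/25) → |grid| = 29
step 3: project along z, AND mask (12/25) → |grid| = 19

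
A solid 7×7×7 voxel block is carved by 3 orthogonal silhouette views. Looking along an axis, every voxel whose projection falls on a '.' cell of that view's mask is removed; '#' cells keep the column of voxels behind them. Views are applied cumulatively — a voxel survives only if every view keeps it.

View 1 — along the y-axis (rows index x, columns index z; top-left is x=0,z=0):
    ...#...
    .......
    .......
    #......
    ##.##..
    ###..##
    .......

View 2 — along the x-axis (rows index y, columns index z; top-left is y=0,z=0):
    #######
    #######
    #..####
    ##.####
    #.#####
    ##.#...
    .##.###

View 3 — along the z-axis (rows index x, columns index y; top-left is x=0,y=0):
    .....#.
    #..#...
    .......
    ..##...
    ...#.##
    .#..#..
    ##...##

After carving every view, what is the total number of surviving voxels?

initial block: 7^3 = 343
step 1: project along y, AND mask (11/49) → |grid| = 77
step 2: project along x, AND mask (39/49) → |grid| = 62
step 3: project along z, AND mask (14/49) → |grid| = 21

|visual hull| = 21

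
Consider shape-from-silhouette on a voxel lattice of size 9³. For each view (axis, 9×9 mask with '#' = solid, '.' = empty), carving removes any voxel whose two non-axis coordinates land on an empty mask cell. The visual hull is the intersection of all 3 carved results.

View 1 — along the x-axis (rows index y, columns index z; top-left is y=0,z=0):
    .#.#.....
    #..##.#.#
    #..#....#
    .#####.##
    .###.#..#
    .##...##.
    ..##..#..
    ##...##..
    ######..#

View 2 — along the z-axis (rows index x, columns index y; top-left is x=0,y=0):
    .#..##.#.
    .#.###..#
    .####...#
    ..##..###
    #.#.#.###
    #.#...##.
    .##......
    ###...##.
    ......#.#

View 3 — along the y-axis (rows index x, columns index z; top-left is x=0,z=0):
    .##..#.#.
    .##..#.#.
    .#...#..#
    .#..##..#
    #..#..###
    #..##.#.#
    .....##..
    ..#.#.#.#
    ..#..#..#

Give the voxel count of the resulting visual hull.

start: 9×9×9 = 729 voxels
carve view 1 (along x, YZ-mask fill 40/81): 360 voxels remain
carve view 2 (along z, XY-mask fill 38/81): 168 voxels remain
carve view 3 (along y, XZ-mask fill 34/81): 76 voxels remain

remaining voxels: 76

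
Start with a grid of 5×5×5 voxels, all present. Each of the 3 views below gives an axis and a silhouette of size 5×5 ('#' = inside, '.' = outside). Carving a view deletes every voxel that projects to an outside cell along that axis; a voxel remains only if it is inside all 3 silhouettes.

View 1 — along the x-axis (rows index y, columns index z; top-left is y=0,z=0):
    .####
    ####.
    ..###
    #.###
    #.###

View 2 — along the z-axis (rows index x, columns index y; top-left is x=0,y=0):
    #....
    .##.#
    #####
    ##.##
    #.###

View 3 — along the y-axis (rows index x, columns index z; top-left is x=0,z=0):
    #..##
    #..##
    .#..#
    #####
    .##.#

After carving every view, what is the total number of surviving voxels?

before carving: 125 voxels (5×5×5)
after view 1 [x-axis, 19 of 25 cells solid] → remaining = 95
after view 2 [z-axis, 17 of 25 cells solid] → remaining = 65
after view 3 [y-axis, 16 of 25 cells solid] → remaining = 40

40 voxels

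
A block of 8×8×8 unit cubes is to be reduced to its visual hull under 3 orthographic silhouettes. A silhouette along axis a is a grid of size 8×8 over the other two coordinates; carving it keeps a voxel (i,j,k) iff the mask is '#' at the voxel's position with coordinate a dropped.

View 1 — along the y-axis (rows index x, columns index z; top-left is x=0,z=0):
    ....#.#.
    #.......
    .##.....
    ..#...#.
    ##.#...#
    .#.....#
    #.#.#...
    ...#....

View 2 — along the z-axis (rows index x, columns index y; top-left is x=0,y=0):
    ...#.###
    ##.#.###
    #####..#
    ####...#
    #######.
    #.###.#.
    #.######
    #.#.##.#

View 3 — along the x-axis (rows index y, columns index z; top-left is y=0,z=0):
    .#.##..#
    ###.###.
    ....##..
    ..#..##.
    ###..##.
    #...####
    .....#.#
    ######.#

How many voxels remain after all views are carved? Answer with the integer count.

remaining voxels: 46

full grid |V| = 512
V1 y: intersect with XZ mask (17 set) -- 136 left
V2 z: intersect with XY mask (45 set) -- 100 left
V3 x: intersect with YZ mask (34 set) -- 46 left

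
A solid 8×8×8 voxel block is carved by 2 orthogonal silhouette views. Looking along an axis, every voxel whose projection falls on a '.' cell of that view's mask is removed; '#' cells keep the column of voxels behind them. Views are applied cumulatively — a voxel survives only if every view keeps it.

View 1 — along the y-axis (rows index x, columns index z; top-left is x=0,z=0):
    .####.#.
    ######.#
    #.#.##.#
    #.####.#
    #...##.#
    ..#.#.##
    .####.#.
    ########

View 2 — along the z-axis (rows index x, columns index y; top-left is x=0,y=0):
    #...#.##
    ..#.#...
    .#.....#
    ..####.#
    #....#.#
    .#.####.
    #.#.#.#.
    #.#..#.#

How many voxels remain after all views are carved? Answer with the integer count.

voxel count = 158

before carving: 512 voxels (8×8×8)
  1. axis=1 (XZ plane), |mask|=44  ⇒  voxels=352
  2. axis=2 (XY plane), |mask|=29  ⇒  voxels=158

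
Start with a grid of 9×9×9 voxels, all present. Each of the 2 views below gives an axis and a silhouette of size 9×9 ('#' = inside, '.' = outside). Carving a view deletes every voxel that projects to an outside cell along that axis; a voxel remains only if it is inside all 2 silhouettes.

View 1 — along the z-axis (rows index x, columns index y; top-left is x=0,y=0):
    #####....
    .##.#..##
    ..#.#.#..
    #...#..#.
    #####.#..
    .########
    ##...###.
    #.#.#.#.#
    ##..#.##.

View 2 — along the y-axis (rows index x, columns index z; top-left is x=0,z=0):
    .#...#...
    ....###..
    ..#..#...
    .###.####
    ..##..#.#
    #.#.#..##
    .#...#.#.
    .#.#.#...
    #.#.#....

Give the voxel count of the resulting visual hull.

|visual hull| = 161

start: 9×9×9 = 729 voxels
carve view 1 (along z, XY-mask fill 45/81): 405 voxels remain
carve view 2 (along y, XZ-mask fill 32/81): 161 voxels remain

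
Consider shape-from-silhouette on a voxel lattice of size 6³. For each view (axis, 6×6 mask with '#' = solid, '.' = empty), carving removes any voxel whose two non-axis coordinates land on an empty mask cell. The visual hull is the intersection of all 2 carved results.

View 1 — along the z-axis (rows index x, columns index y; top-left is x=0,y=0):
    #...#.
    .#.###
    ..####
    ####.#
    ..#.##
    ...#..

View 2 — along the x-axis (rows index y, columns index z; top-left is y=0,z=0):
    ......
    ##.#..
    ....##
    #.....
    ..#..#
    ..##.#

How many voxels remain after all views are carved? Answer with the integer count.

voxel count = 36

initial block: 6^3 = 216
carve view 1 (along z, XY-mask fill 19/36): 114 voxels remain
carve view 2 (along x, YZ-mask fill 11/36): 36 voxels remain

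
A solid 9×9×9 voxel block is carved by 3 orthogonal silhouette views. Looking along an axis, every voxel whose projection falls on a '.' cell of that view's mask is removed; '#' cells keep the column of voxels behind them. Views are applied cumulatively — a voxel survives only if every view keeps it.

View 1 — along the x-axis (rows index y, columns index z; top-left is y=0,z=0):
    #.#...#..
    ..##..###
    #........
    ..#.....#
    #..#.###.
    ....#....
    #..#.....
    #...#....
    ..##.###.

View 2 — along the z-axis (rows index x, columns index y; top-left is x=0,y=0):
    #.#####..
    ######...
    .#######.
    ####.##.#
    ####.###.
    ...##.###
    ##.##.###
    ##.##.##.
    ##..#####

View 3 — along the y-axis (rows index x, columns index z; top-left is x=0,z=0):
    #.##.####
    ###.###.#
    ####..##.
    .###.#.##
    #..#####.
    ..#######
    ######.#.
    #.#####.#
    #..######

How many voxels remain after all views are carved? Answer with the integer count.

130 voxels

start: 9×9×9 = 729 voxels
[1] x-view keeps 26 columns → grid now 234
[2] z-view keeps 58 columns → grid now 166
[3] y-view keeps 60 columns → grid now 130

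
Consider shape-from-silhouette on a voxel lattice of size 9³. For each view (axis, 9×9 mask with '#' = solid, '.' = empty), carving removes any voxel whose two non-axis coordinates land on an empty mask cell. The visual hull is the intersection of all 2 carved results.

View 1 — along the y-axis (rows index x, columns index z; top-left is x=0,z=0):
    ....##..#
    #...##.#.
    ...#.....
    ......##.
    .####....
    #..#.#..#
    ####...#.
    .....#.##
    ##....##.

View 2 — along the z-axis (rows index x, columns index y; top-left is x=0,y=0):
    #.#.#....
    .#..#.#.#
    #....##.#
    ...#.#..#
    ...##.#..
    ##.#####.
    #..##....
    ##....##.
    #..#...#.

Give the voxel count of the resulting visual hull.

114 voxels

full grid |V| = 729
carve view 1 (along y, XZ-mask fill 30/81): 270 voxels remain
carve view 2 (along z, XY-mask fill 34/81): 114 voxels remain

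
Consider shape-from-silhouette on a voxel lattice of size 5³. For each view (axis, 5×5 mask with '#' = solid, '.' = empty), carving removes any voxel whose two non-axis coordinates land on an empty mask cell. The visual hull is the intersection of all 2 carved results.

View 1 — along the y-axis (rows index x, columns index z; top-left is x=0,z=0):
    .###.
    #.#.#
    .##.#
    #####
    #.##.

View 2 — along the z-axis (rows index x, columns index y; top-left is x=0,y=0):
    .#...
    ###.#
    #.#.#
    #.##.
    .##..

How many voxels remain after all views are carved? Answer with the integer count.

45 voxels

start: 5×5×5 = 125 voxels
[1] y-view keeps 17 columns → grid now 85
[2] z-view keeps 13 columns → grid now 45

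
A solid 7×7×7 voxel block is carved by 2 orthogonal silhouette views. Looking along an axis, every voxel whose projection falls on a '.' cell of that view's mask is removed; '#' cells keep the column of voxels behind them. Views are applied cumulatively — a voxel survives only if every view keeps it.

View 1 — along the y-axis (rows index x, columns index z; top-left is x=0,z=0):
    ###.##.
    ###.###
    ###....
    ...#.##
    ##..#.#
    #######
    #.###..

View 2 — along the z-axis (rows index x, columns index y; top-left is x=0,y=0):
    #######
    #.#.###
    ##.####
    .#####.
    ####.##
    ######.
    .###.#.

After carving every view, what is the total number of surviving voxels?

voxel count = 180

before carving: 343 voxels (7×7×7)
V1 y: intersect with XZ mask (32 set) -- 224 left
V2 z: intersect with XY mask (39 set) -- 180 left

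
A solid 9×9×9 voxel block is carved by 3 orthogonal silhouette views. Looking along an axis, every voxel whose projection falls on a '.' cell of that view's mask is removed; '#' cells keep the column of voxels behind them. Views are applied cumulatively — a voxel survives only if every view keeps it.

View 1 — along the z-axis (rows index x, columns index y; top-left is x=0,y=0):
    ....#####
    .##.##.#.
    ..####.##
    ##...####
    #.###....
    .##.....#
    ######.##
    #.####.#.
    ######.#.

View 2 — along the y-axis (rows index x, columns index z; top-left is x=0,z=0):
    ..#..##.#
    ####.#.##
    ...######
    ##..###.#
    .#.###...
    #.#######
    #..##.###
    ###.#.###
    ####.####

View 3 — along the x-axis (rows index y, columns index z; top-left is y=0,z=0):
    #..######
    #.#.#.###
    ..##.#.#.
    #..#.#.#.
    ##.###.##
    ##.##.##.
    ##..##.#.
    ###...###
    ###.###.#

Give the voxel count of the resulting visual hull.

start: 9×9×9 = 729 voxels
after view 1 [z-axis, 50 of 81 cells solid] → remaining = 450
after view 2 [y-axis, 56 of 81 cells solid] → remaining = 313
after view 3 [x-axis, 52 of 81 cells solid] → remaining = 205

205 voxels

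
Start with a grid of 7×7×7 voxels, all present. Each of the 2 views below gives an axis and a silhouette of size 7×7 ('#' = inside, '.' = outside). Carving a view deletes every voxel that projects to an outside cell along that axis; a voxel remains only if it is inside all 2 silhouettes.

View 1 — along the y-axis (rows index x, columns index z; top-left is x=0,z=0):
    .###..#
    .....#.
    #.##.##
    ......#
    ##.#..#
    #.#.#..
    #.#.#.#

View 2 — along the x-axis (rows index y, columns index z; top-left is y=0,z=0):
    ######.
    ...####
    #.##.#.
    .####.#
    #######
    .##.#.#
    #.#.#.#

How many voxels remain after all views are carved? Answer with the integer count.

|visual hull| = 108

start: 7×7×7 = 343 voxels
[1] y-view keeps 22 columns → grid now 154
[2] x-view keeps 34 columns → grid now 108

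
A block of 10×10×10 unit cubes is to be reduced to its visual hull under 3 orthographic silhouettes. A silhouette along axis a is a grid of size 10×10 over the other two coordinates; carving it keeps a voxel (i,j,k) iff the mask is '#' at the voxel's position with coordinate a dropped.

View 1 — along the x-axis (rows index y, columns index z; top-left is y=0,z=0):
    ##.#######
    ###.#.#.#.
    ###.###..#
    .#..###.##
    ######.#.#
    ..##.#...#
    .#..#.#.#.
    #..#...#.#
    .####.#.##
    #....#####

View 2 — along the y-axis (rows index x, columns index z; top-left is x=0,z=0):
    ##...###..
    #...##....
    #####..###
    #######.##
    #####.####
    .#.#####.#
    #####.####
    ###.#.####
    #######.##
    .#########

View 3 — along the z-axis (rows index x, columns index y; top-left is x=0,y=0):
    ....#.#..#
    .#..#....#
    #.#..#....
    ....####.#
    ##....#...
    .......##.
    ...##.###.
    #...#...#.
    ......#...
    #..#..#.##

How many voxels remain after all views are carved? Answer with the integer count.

before carving: 1000 voxels (10×10×10)
carve view 1 (along x, YZ-mask fill 61/100): 610 voxels remain
carve view 2 (along y, XZ-mask fill 76/100): 470 voxels remain
carve view 3 (along z, XY-mask fill 33/100): 161 voxels remain

|visual hull| = 161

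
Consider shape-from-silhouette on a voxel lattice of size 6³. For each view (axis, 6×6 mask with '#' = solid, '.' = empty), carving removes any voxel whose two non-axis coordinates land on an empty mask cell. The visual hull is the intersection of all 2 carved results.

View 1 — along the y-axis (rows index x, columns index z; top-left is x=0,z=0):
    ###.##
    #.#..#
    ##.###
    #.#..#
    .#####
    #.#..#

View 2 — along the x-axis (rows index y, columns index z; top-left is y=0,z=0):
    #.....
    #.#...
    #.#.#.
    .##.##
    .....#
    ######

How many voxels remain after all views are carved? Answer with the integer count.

full grid |V| = 216
step 1: project along y, AND mask (24/36) → |grid| = 144
step 2: project along x, AND mask (17/36) → |grid| = 75

|visual hull| = 75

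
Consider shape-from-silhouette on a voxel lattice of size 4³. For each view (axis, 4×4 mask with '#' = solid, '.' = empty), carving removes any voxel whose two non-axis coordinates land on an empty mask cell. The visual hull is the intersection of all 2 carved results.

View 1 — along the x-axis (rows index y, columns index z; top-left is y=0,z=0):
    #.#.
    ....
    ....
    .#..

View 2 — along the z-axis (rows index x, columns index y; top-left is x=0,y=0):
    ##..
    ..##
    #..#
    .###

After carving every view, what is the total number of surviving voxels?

initial block: 4^3 = 64
  1. axis=0 (YZ plane), |mask|=3  ⇒  voxels=12
  2. axis=2 (XY plane), |mask|=9  ⇒  voxels=7

|visual hull| = 7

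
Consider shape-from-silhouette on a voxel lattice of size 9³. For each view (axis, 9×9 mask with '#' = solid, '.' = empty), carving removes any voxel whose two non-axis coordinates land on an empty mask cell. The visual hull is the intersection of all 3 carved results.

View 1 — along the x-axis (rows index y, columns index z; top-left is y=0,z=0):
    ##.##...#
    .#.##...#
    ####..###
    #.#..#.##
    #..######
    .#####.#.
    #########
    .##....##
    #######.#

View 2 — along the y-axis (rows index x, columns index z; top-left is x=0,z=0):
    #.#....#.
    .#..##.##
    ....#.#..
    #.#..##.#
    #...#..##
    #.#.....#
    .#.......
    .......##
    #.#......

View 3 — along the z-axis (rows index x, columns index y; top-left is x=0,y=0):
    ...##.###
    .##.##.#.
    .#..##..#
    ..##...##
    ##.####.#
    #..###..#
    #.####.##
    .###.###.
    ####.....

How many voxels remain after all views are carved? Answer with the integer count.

102 voxels

start: 9×9×9 = 729 voxels
carve view 1 (along x, YZ-mask fill 55/81): 495 voxels remain
carve view 2 (along y, XZ-mask fill 27/81): 168 voxels remain
carve view 3 (along z, XY-mask fill 47/81): 102 voxels remain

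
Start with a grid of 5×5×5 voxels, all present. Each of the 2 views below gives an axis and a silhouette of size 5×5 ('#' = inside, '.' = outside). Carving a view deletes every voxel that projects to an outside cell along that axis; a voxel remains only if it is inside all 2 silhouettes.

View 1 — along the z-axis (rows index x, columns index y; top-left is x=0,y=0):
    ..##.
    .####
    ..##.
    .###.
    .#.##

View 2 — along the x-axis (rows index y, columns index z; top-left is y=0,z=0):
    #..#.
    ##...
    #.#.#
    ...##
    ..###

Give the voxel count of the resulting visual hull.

start: 5×5×5 = 125 voxels
carve view 1 (along z, XY-mask fill 14/25): 70 voxels remain
carve view 2 (along x, YZ-mask fill 12/25): 34 voxels remain

|visual hull| = 34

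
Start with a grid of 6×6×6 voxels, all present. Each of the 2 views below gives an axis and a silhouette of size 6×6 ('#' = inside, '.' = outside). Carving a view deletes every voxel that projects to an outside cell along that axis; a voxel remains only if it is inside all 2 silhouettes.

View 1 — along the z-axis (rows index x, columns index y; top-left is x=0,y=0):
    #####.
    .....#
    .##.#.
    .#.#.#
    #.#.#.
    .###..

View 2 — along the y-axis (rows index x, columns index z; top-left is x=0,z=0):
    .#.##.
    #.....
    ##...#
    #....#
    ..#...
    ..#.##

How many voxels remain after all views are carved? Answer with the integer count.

43 voxels

start: 6×6×6 = 216 voxels
carve view 1 (along z, XY-mask fill 18/36): 108 voxels remain
carve view 2 (along y, XZ-mask fill 13/36): 43 voxels remain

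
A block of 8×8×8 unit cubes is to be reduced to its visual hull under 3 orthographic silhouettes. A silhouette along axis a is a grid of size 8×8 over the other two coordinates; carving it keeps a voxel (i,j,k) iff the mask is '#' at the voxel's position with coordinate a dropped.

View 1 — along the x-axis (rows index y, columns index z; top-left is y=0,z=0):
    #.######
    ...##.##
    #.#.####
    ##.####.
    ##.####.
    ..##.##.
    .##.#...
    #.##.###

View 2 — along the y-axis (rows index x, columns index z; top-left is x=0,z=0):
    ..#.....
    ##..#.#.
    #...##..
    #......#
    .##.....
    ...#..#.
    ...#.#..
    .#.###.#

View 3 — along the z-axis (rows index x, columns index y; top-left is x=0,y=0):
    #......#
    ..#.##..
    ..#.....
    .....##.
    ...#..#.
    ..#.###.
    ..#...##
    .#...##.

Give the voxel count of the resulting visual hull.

|visual hull| = 31

full grid |V| = 512
V1 x: intersect with YZ mask (42 set) -- 336 left
V2 y: intersect with XZ mask (21 set) -- 110 left
V3 z: intersect with XY mask (20 set) -- 31 left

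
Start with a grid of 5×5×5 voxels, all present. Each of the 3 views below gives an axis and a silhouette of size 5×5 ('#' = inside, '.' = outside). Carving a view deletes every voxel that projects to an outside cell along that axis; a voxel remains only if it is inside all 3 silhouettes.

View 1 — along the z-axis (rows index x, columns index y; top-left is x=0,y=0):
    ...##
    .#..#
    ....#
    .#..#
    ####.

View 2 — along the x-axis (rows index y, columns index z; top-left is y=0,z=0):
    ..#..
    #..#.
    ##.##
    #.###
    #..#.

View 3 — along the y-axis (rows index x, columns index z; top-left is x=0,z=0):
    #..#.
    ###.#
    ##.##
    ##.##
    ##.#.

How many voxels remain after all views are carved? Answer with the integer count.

full grid |V| = 125
after view 1 [z-axis, 11 of 25 cells solid] → remaining = 55
after view 2 [x-axis, 13 of 25 cells solid] → remaining = 27
after view 3 [y-axis, 17 of 25 cells solid] → remaining = 19

|visual hull| = 19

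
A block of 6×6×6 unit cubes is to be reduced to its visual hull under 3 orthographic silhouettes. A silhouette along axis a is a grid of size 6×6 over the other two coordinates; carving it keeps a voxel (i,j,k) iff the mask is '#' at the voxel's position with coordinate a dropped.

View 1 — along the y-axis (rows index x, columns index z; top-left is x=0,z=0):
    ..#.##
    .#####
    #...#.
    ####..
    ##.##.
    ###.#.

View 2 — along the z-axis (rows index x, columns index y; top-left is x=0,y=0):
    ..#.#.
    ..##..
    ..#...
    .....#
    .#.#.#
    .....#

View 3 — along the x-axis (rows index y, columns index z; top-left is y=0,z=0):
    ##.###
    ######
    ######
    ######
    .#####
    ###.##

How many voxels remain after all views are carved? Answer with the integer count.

initial block: 6^3 = 216
carve view 1 (along y, XZ-mask fill 22/36): 132 voxels remain
carve view 2 (along z, XY-mask fill 10/36): 38 voxels remain
carve view 3 (along x, YZ-mask fill 33/36): 36 voxels remain

voxel count = 36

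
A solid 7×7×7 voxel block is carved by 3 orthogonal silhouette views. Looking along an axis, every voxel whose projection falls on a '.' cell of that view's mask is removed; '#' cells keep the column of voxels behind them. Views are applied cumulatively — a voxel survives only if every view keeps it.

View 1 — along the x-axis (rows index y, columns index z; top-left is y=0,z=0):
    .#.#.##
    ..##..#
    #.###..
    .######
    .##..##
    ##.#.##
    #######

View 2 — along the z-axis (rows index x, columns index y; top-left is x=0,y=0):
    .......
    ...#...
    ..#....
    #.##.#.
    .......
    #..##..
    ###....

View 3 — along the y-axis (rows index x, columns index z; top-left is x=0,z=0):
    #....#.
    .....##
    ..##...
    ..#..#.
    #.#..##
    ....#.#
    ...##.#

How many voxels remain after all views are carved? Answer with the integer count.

19 voxels

initial block: 7^3 = 343
carve view 1 (along x, YZ-mask fill 33/49): 231 voxels remain
carve view 2 (along z, XY-mask fill 12/49): 54 voxels remain
carve view 3 (along y, XZ-mask fill 17/49): 19 voxels remain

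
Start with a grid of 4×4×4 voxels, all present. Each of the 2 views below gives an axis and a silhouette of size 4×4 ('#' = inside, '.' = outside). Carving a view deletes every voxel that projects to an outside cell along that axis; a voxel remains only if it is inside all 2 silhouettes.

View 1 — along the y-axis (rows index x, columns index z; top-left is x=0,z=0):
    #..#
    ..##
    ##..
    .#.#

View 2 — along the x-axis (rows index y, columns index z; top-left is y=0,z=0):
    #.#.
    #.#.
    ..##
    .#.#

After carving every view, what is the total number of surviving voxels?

remaining voxels: 15

before carving: 64 voxels (4×4×4)
after view 1 [y-axis, 8 of 16 cells solid] → remaining = 32
after view 2 [x-axis, 8 of 16 cells solid] → remaining = 15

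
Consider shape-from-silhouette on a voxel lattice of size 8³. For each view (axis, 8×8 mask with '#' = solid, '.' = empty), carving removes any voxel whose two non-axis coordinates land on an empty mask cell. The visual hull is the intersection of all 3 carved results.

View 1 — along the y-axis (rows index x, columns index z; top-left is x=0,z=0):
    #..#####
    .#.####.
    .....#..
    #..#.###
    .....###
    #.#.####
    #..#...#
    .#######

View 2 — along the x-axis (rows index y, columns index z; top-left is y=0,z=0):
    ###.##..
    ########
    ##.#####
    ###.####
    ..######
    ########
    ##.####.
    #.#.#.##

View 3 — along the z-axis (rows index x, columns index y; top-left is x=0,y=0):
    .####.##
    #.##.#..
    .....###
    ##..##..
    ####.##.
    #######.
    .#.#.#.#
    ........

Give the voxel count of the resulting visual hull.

127 voxels

initial block: 8^3 = 512
after view 1 [y-axis, 36 of 64 cells solid] → remaining = 288
after view 2 [x-axis, 52 of 64 cells solid] → remaining = 236
after view 3 [z-axis, 34 of 64 cells solid] → remaining = 127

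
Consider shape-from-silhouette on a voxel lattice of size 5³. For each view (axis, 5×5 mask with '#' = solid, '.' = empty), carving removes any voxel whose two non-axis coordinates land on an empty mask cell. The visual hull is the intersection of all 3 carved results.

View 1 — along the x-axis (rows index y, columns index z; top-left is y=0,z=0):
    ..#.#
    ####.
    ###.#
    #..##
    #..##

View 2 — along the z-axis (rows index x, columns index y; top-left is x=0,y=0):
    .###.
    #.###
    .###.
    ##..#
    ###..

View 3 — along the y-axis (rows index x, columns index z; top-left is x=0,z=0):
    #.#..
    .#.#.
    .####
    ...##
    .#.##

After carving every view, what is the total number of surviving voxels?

initial block: 5^3 = 125
V1 x: intersect with YZ mask (16 set) -- 80 left
V2 z: intersect with XY mask (16 set) -- 53 left
V3 y: intersect with XZ mask (13 set) -- 25 left

remaining voxels: 25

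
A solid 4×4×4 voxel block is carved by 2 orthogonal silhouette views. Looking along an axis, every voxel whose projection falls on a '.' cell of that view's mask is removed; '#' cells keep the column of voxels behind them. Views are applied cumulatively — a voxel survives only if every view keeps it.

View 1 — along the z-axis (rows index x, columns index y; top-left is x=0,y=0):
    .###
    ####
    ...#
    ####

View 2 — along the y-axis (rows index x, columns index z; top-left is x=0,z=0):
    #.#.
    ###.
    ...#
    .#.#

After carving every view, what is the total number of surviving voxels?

27 voxels

start: 4×4×4 = 64 voxels
after view 1 [z-axis, 12 of 16 cells solid] → remaining = 48
after view 2 [y-axis, 8 of 16 cells solid] → remaining = 27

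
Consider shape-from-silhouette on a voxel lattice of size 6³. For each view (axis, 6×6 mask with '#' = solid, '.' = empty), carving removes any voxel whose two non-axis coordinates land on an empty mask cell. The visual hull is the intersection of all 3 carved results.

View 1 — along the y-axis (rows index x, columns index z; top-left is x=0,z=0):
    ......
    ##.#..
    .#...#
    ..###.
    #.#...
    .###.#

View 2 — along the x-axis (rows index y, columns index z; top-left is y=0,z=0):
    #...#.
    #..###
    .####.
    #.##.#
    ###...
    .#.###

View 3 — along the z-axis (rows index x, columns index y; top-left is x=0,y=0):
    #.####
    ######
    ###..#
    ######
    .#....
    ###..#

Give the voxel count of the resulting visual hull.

35 voxels

full grid |V| = 216
step 1: project along y, AND mask (14/36) → |grid| = 84
step 2: project along x, AND mask (21/36) → |grid| = 48
step 3: project along z, AND mask (26/36) → |grid| = 35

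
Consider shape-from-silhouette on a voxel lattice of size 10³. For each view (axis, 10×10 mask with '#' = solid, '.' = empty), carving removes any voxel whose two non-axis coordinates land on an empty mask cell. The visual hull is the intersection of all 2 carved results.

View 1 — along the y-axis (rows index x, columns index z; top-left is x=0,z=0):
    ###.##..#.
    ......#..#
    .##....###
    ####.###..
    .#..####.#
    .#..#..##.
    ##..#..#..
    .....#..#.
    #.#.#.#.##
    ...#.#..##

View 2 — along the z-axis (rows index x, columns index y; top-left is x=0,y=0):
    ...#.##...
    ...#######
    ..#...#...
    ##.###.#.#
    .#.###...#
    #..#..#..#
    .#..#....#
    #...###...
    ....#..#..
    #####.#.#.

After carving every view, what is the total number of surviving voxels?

voxel count = 197

start: 10×10×10 = 1000 voxels
[1] y-view keeps 46 columns → grid now 460
[2] z-view keeps 44 columns → grid now 197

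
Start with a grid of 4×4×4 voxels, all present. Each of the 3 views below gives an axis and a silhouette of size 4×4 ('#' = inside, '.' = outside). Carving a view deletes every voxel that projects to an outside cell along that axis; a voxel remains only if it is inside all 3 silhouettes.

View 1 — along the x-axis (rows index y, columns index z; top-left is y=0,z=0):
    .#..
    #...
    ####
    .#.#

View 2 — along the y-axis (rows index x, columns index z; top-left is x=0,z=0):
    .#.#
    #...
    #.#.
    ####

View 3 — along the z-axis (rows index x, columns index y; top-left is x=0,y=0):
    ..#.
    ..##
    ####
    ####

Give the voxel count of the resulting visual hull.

start: 4×4×4 = 64 voxels
  1. axis=0 (YZ plane), |mask|=8  ⇒  voxels=32
  2. axis=1 (XZ plane), |mask|=9  ⇒  voxels=18
  3. axis=2 (XY plane), |mask|=11  ⇒  voxels=14

14 voxels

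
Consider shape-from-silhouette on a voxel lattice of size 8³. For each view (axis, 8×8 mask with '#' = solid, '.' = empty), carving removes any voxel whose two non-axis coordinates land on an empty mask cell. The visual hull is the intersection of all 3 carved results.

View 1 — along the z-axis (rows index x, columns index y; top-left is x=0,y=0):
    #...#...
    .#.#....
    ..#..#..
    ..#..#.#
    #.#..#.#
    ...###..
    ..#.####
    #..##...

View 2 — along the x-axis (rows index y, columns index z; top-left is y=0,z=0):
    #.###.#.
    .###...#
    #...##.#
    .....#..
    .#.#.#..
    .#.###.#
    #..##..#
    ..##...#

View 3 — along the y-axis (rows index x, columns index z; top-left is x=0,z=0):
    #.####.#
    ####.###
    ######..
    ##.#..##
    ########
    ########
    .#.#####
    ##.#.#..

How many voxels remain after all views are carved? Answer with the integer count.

remaining voxels: 73

full grid |V| = 512
  1. axis=2 (XY plane), |mask|=24  ⇒  voxels=192
  2. axis=0 (YZ plane), |mask|=29  ⇒  voxels=88
  3. axis=1 (XZ plane), |mask|=50  ⇒  voxels=73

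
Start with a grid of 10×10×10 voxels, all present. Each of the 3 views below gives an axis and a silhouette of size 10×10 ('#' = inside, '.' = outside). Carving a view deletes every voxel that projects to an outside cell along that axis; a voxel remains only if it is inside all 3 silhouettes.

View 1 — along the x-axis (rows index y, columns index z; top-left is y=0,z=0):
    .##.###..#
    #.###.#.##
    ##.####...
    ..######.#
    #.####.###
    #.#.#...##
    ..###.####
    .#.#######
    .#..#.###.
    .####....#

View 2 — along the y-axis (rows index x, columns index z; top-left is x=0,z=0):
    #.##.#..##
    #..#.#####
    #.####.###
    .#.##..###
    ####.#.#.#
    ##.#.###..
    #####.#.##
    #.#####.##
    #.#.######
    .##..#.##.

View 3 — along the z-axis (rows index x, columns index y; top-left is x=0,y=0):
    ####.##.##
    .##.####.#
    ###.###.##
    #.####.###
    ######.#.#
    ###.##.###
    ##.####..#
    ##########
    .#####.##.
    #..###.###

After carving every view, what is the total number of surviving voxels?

before carving: 1000 voxels (10×10×10)
after view 1 [x-axis, 64 of 100 cells solid] → remaining = 640
after view 2 [y-axis, 69 of 100 cells solid] → remaining = 434
after view 3 [z-axis, 78 of 100 cells solid] → remaining = 343

343 voxels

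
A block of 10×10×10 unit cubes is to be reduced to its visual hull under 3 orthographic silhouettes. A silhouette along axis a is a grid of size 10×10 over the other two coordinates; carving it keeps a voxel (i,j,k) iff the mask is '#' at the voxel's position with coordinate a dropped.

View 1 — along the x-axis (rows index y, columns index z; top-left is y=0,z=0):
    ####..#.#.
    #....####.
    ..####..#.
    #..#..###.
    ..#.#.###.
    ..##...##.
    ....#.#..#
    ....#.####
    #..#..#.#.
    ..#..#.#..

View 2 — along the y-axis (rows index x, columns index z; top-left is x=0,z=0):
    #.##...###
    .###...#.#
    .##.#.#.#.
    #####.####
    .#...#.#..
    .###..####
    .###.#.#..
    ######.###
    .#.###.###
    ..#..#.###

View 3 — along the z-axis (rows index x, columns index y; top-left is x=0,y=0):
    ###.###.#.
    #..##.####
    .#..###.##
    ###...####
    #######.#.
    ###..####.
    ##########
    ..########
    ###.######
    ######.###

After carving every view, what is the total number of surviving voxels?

|visual hull| = 204

before carving: 1000 voxels (10×10×10)
  1. axis=0 (YZ plane), |mask|=45  ⇒  voxels=450
  2. axis=1 (XZ plane), |mask|=61  ⇒  voxels=271
  3. axis=2 (XY plane), |mask|=78  ⇒  voxels=204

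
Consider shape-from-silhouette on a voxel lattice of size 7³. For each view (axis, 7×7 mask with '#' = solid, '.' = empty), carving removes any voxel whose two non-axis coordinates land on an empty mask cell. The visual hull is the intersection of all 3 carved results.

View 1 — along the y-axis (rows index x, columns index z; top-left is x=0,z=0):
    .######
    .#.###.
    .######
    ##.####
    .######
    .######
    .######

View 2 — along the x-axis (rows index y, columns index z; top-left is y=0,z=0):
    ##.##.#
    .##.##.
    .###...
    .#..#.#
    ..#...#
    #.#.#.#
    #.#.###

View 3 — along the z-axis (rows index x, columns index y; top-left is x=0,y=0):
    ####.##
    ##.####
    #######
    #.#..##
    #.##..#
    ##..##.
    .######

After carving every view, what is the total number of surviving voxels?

voxel count = 115

full grid |V| = 343
carve view 1 (along y, XZ-mask fill 40/49): 280 voxels remain
carve view 2 (along x, YZ-mask fill 26/49): 149 voxels remain
carve view 3 (along z, XY-mask fill 37/49): 115 voxels remain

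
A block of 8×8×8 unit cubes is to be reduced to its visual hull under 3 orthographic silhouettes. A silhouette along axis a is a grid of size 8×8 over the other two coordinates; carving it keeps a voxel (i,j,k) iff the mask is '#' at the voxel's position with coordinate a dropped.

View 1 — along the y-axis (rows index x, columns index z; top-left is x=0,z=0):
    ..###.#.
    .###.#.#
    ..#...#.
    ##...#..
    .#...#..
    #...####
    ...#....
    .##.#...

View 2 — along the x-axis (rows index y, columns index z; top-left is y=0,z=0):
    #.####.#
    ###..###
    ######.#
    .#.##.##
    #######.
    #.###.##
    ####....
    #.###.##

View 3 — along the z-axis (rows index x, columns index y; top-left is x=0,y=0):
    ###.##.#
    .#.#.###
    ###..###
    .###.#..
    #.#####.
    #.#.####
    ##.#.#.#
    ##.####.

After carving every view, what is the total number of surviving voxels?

initial block: 8^3 = 512
step 1: project along y, AND mask (25/64) → |grid| = 200
step 2: project along x, AND mask (47/64) → |grid| = 144
step 3: project along z, AND mask (44/64) → |grid| = 98

98 voxels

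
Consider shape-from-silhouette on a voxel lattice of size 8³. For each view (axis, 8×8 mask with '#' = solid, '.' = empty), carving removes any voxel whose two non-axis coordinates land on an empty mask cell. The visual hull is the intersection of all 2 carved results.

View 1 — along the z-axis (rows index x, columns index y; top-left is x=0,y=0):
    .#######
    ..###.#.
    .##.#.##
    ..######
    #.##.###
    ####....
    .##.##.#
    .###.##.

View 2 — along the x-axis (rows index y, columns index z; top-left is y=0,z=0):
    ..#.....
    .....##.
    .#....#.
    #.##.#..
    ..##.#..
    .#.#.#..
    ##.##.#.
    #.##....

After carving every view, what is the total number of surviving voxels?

voxel count = 127

before carving: 512 voxels (8×8×8)
carve view 1 (along z, XY-mask fill 42/64): 336 voxels remain
carve view 2 (along x, YZ-mask fill 23/64): 127 voxels remain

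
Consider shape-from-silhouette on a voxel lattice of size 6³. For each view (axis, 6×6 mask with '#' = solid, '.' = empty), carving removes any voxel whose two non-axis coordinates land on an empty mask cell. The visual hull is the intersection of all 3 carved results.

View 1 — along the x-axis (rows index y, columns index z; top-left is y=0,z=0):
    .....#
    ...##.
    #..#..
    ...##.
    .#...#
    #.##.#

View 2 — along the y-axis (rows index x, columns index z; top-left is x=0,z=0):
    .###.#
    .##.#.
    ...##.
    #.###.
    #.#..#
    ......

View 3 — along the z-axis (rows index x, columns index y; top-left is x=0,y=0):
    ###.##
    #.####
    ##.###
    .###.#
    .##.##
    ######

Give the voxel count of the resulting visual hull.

initial block: 6^3 = 216
after view 1 [x-axis, 13 of 36 cells solid] → remaining = 78
after view 2 [y-axis, 16 of 36 cells solid] → remaining = 34
after view 3 [z-axis, 29 of 36 cells solid] → remaining = 30

remaining voxels: 30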